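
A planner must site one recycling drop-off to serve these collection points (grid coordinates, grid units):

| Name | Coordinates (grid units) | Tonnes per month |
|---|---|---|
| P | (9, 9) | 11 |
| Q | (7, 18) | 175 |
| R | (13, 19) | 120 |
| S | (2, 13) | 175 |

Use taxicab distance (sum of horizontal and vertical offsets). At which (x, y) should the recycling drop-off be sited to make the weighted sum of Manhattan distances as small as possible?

Manhattan distance separates: Σwᵢ(|x−xᵢ|+|y−yᵢ|) = Σwᵢ|x−xᵢ| + Σwᵢ|y−yᵢ|, so x and y are optimised independently as 1-D weighted medians.
Total weight W = 481; half = 240.5.
x-coordinate, sorted with cumulative weight:
  x=2 (S, w=175) cum 175
  x=7 (Q, w=175) cum 350  ← median
  x=9 (P, w=11) cum 361
  x=13 (R, w=120) cum 481
⇒ x* = 7
y-coordinate, sorted with cumulative weight:
  y=9 (P, w=11) cum 11
  y=13 (S, w=175) cum 186
  y=18 (Q, w=175) cum 361  ← median
  y=19 (R, w=120) cum 481
⇒ y* = 18

(7, 18)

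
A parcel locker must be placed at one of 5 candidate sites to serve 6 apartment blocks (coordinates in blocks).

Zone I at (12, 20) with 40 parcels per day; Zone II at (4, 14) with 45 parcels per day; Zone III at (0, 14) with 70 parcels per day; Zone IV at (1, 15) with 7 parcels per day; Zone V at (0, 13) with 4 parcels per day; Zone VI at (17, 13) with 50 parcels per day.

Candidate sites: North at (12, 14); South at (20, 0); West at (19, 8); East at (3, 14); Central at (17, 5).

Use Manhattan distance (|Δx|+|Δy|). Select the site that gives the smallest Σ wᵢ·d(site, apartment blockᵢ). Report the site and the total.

Total weighted distance at each candidate:
  North (12, 14): total = 1876
  South (20, 0): total = 6020
  West (19, 8): total = 4076
  East (3, 14): total = 1642
  Central (17, 5): total = 4292
Minimum is at East with total 1642 blocks.

East, total 1642 blocks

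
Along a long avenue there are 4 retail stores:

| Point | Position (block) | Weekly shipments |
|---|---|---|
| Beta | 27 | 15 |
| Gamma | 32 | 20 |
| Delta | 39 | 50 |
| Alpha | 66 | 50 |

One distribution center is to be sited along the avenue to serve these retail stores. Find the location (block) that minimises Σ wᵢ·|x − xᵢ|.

For a sum of weighted absolute distances on a line, the optimum is the weighted median (not the mean). Total weight W = 135; half-weight = 67.5.
Sort by position and accumulate weight:
  block 27 (Beta, w=15) → cum 15
  block 32 (Gamma, w=20) → cum 35
  block 39 (Delta, w=50) → cum 85  ≥ 67.5 → median here
  block 66 (Alpha, w=50) → cum 135
Optimal location: block 39.

x = 39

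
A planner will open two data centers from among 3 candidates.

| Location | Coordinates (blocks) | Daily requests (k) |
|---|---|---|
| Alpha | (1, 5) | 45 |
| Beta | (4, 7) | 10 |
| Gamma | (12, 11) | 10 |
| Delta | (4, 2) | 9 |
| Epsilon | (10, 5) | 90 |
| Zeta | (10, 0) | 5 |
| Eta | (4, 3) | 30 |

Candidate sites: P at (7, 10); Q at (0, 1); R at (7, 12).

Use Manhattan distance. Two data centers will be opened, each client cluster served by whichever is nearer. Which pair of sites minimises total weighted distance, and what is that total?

{P, Q}, total 1345

Evaluate every pair (each demand assigned to the nearer of the two):
  {P, Q}: total = 1345
  {Q, R}: total = 1545
  {P, R}: total = 1799
Best pair: {P, Q} with total 1345.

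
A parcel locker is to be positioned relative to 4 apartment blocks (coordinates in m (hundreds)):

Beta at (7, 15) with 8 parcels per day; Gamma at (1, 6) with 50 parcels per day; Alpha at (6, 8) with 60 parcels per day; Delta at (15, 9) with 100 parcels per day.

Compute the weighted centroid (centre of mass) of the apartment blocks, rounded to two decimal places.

(9.02, 8.26)

The minimiser of Σwᵢ‖p−pᵢ‖² is the weighted centroid p* = (Σwᵢpᵢ)/(Σwᵢ).
Σwᵢ = 218.
Σwᵢxᵢ = 8·7 + 50·1 + 60·6 + 100·15 = 1966.
Σwᵢyᵢ = 8·15 + 50·6 + 60·8 + 100·9 = 1800.
x* = 1966/218 = 9.02, y* = 1800/218 = 8.26.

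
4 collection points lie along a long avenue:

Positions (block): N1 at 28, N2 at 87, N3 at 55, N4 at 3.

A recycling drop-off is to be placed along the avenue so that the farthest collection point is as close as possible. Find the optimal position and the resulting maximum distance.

The 1-center on a line is the midpoint of the two extreme points: leftmost at 3, rightmost at 87.
Optimal location = (3 + 87)/2 = 45; maximum distance = (87 − 3)/2 = 42.

location 45, max distance 42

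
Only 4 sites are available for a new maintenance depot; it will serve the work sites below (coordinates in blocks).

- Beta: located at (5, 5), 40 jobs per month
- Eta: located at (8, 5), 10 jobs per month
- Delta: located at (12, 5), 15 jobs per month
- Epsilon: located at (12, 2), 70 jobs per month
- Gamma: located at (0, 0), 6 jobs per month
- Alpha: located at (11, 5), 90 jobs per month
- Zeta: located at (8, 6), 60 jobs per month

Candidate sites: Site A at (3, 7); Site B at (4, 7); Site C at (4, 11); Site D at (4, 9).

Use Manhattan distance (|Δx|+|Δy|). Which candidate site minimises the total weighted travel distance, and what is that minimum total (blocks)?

Site B, total 2416 blocks

Total weighted distance at each candidate:
  Site A (3, 7): total = 2695
  Site B (4, 7): total = 2416
  Site C (4, 11): total = 3580
  Site D (4, 9): total = 2998
Minimum is at Site B with total 2416 blocks.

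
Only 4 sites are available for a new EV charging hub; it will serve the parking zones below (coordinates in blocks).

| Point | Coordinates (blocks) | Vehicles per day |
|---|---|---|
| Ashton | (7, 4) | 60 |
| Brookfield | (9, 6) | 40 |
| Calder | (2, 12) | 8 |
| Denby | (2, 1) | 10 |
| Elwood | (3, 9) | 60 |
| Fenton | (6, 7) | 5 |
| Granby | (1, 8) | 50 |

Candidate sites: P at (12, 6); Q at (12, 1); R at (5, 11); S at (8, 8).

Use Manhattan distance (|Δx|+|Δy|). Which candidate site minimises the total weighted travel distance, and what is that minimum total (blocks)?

Total weighted distance at each candidate:
  P (12, 6): total = 2223
  Q (12, 1): total = 3048
  R (5, 11): total = 1677
  S (8, 8): total = 1355
Minimum is at S with total 1355 blocks.

S, total 1355 blocks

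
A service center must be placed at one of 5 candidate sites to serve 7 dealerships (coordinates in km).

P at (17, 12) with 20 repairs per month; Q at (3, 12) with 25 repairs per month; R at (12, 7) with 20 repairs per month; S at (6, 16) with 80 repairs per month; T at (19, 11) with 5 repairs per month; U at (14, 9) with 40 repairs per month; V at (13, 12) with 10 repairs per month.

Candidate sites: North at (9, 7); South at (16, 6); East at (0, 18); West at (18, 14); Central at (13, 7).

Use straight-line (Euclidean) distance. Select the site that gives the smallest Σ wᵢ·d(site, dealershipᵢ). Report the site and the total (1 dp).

Total weighted distance at each candidate:
  North (9, 7): total = 1536.2
  South (16, 6): total = 1933.9
  East (0, 18): total = 2270.0
  West (18, 14): total = 1906.5
  Central (13, 7): total = 1515.2
Minimum is at Central with total 1515.2 km.

Central, total 1515.2 km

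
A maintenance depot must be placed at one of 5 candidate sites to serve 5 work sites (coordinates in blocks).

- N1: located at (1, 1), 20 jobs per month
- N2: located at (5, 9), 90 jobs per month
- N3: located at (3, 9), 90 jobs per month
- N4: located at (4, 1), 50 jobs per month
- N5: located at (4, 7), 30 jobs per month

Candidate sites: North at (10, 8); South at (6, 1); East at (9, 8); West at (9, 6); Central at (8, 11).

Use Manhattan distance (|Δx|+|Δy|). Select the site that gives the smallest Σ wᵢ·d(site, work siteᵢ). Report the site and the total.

East, total 2160 blocks

Total weighted distance at each candidate:
  North (10, 8): total = 2440
  South (6, 1): total = 2240
  East (9, 8): total = 2160
  West (9, 6): total = 2380
  Central (8, 11): total = 2360
Minimum is at East with total 2160 blocks.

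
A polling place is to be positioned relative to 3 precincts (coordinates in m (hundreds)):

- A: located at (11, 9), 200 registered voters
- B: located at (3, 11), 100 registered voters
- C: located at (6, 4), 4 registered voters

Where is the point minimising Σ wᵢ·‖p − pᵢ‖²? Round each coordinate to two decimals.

(8.30, 9.59)

The minimiser of Σwᵢ‖p−pᵢ‖² is the weighted centroid p* = (Σwᵢpᵢ)/(Σwᵢ).
Σwᵢ = 304.
Σwᵢxᵢ = 200·11 + 100·3 + 4·6 = 2524.
Σwᵢyᵢ = 200·9 + 100·11 + 4·4 = 2916.
x* = 2524/304 = 8.30, y* = 2916/304 = 9.59.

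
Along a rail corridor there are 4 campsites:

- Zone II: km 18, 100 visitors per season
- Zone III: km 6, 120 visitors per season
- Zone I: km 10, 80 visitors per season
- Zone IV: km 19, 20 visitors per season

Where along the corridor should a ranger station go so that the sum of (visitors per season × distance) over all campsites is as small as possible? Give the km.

x = 10

For a sum of weighted absolute distances on a line, the optimum is the weighted median (not the mean). Total weight W = 320; half-weight = 160.
Sort by position and accumulate weight:
  km 6 (Zone III, w=120) → cum 120
  km 10 (Zone I, w=80) → cum 200  ≥ 160 → median here
  km 18 (Zone II, w=100) → cum 300
  km 19 (Zone IV, w=20) → cum 320
Optimal location: km 10.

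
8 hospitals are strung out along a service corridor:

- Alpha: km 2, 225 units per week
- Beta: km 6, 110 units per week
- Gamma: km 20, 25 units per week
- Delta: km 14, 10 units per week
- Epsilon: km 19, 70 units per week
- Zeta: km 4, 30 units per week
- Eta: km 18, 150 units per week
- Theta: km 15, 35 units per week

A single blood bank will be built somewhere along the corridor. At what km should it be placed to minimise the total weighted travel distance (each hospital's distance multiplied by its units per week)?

x = 6

For a sum of weighted absolute distances on a line, the optimum is the weighted median (not the mean). Total weight W = 655; half-weight = 327.5.
Sort by position and accumulate weight:
  km 2 (Alpha, w=225) → cum 225
  km 4 (Zeta, w=30) → cum 255
  km 6 (Beta, w=110) → cum 365  ≥ 327.5 → median here
  km 14 (Delta, w=10) → cum 375
  km 15 (Theta, w=35) → cum 410
  km 18 (Eta, w=150) → cum 560
  km 19 (Epsilon, w=70) → cum 630
  km 20 (Gamma, w=25) → cum 655
Optimal location: km 6.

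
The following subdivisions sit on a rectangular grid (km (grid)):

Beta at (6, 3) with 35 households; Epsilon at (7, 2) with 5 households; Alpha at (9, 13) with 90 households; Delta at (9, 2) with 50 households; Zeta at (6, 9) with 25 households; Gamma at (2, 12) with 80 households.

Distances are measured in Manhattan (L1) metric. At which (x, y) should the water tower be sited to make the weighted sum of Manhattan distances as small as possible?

Manhattan distance separates: Σwᵢ(|x−xᵢ|+|y−yᵢ|) = Σwᵢ|x−xᵢ| + Σwᵢ|y−yᵢ|, so x and y are optimised independently as 1-D weighted medians.
Total weight W = 285; half = 142.5.
x-coordinate, sorted with cumulative weight:
  x=2 (Gamma, w=80) cum 80
  x=6 (Beta, w=35) cum 115
  x=6 (Zeta, w=25) cum 140
  x=7 (Epsilon, w=5) cum 145  ← median
  x=9 (Alpha, w=90) cum 235
  x=9 (Delta, w=50) cum 285
⇒ x* = 7
y-coordinate, sorted with cumulative weight:
  y=2 (Epsilon, w=5) cum 5
  y=2 (Delta, w=50) cum 55
  y=3 (Beta, w=35) cum 90
  y=9 (Zeta, w=25) cum 115
  y=12 (Gamma, w=80) cum 195  ← median
  y=13 (Alpha, w=90) cum 285
⇒ y* = 12

(7, 12)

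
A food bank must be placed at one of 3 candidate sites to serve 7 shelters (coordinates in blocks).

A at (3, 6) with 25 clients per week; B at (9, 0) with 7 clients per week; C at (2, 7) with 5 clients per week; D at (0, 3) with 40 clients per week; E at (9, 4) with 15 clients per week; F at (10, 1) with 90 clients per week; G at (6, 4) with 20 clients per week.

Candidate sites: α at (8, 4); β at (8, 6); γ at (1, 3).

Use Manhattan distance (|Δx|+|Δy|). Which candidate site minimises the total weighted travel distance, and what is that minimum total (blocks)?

Total weighted distance at each candidate:
  α (8, 4): total = 1120
  β (8, 6): total = 1404
  γ (1, 3): total = 1512
Minimum is at α with total 1120 blocks.

α, total 1120 blocks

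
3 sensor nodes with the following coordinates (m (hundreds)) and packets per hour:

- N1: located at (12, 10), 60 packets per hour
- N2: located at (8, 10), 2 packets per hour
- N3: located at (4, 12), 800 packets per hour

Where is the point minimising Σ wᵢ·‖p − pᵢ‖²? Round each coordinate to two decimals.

The minimiser of Σwᵢ‖p−pᵢ‖² is the weighted centroid p* = (Σwᵢpᵢ)/(Σwᵢ).
Σwᵢ = 862.
Σwᵢxᵢ = 60·12 + 2·8 + 800·4 = 3936.
Σwᵢyᵢ = 60·10 + 2·10 + 800·12 = 10220.
x* = 3936/862 = 4.57, y* = 10220/862 = 11.86.

(4.57, 11.86)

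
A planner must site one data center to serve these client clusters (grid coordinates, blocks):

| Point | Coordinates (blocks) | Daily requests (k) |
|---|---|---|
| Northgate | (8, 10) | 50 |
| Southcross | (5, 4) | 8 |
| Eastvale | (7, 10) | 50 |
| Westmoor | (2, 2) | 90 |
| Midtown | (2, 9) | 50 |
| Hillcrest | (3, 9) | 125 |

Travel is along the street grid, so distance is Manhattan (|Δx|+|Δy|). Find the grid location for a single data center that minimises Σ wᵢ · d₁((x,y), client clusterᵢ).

(3, 9)

Manhattan distance separates: Σwᵢ(|x−xᵢ|+|y−yᵢ|) = Σwᵢ|x−xᵢ| + Σwᵢ|y−yᵢ|, so x and y are optimised independently as 1-D weighted medians.
Total weight W = 373; half = 186.5.
x-coordinate, sorted with cumulative weight:
  x=2 (Westmoor, w=90) cum 90
  x=2 (Midtown, w=50) cum 140
  x=3 (Hillcrest, w=125) cum 265  ← median
  x=5 (Southcross, w=8) cum 273
  x=7 (Eastvale, w=50) cum 323
  x=8 (Northgate, w=50) cum 373
⇒ x* = 3
y-coordinate, sorted with cumulative weight:
  y=2 (Westmoor, w=90) cum 90
  y=4 (Southcross, w=8) cum 98
  y=9 (Midtown, w=50) cum 148
  y=9 (Hillcrest, w=125) cum 273  ← median
  y=10 (Northgate, w=50) cum 323
  y=10 (Eastvale, w=50) cum 373
⇒ y* = 9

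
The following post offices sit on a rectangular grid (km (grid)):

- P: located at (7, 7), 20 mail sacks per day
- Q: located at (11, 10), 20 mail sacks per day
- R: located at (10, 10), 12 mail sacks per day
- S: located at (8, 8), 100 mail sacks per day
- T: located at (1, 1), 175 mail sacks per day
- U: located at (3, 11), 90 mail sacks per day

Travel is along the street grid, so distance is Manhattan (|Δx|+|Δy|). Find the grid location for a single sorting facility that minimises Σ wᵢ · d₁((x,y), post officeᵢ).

Manhattan distance separates: Σwᵢ(|x−xᵢ|+|y−yᵢ|) = Σwᵢ|x−xᵢ| + Σwᵢ|y−yᵢ|, so x and y are optimised independently as 1-D weighted medians.
Total weight W = 417; half = 208.5.
x-coordinate, sorted with cumulative weight:
  x=1 (T, w=175) cum 175
  x=3 (U, w=90) cum 265  ← median
  x=7 (P, w=20) cum 285
  x=8 (S, w=100) cum 385
  x=10 (R, w=12) cum 397
  x=11 (Q, w=20) cum 417
⇒ x* = 3
y-coordinate, sorted with cumulative weight:
  y=1 (T, w=175) cum 175
  y=7 (P, w=20) cum 195
  y=8 (S, w=100) cum 295  ← median
  y=10 (Q, w=20) cum 315
  y=10 (R, w=12) cum 327
  y=11 (U, w=90) cum 417
⇒ y* = 8

(3, 8)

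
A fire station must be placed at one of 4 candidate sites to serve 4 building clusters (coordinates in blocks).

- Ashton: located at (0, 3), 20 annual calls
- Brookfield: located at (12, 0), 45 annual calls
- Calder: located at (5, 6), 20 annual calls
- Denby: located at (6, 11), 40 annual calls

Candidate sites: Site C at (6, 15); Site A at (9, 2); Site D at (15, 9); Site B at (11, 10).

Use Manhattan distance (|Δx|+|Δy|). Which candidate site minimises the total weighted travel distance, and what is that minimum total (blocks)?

Site A, total 1065 blocks

Total weighted distance at each candidate:
  Site C (6, 15): total = 1665
  Site A (9, 2): total = 1065
  Site D (15, 9): total = 1660
  Site B (11, 10): total = 1295
Minimum is at Site A with total 1065 blocks.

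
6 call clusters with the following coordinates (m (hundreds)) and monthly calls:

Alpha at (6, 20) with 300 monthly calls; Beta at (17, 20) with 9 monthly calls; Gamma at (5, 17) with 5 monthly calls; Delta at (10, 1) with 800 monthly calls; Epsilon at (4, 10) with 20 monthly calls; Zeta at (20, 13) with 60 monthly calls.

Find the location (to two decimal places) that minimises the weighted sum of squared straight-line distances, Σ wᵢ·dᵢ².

The minimiser of Σwᵢ‖p−pᵢ‖² is the weighted centroid p* = (Σwᵢpᵢ)/(Σwᵢ).
Σwᵢ = 1194.
Σwᵢxᵢ = 300·6 + 9·17 + 5·5 + 800·10 + 20·4 + 60·20 = 11258.
Σwᵢyᵢ = 300·20 + 9·20 + 5·17 + 800·1 + 20·10 + 60·13 = 8045.
x* = 11258/1194 = 9.43, y* = 8045/1194 = 6.74.

(9.43, 6.74)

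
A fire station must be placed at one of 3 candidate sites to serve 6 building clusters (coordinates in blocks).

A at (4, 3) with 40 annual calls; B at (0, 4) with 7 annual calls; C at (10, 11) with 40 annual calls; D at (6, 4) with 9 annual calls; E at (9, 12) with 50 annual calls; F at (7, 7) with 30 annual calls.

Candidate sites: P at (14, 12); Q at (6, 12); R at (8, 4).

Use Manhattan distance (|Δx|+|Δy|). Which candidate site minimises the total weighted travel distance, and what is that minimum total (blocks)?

Q, total 1140 blocks

Total weighted distance at each candidate:
  P (14, 12): total = 1868
  Q (6, 12): total = 1140
  R (8, 4): total = 1204
Minimum is at Q with total 1140 blocks.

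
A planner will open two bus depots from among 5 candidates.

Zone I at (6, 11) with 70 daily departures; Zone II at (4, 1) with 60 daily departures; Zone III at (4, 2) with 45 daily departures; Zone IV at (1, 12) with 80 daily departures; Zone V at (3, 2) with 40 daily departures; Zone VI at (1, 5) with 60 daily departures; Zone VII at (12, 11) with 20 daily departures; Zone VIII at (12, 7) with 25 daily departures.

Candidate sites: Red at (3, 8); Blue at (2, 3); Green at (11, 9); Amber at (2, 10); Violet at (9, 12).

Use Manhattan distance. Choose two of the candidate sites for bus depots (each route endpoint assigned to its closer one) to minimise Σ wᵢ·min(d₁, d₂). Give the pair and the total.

{Blue, Amber}, total 1770

Evaluate every pair (each demand assigned to the nearer of the two):
  {Blue, Amber}: total = 1770
  {Blue, Violet}: total = 1835
  {Red, Blue}: total = 2025
  {Blue, Green}: total = 2060
  {Red, Green}: total = 2370
  {Red, Violet}: total = 2375
  {Red, Amber}: total = 2395
  {Green, Amber}: total = 2555
  {Amber, Violet}: total = 2630
  {Green, Violet}: total = 4025
Best pair: {Blue, Amber} with total 1770.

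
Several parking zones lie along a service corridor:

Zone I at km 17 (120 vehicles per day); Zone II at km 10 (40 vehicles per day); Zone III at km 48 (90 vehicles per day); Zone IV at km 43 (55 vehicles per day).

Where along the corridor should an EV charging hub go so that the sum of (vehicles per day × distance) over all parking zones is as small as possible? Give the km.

x = 17

For a sum of weighted absolute distances on a line, the optimum is the weighted median (not the mean). Total weight W = 305; half-weight = 152.5.
Sort by position and accumulate weight:
  km 10 (Zone II, w=40) → cum 40
  km 17 (Zone I, w=120) → cum 160  ≥ 152.5 → median here
  km 43 (Zone IV, w=55) → cum 215
  km 48 (Zone III, w=90) → cum 305
Optimal location: km 17.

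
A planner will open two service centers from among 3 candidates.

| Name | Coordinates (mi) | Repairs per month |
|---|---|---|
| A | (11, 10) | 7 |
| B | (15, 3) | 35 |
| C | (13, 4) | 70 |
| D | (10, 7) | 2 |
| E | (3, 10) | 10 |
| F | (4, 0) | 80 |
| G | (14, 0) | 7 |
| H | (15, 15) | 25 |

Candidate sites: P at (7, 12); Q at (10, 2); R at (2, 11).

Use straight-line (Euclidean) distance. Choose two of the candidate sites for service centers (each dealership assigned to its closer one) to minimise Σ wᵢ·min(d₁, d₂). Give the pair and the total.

{P, Q}, total 1267.8

Evaluate every pair (each demand assigned to the nearer of the two):
  {P, Q}: total = 1267.8
  {Q, R}: total = 1388.7
  {P, R}: total = 2383.8
Best pair: {P, Q} with total 1267.8.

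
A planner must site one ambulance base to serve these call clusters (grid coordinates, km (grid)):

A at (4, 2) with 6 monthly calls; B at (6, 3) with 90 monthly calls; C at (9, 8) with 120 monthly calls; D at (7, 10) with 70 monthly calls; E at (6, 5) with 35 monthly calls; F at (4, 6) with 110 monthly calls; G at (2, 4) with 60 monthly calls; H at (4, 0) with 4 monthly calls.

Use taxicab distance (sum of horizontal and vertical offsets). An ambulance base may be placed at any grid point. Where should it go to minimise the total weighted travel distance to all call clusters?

Manhattan distance separates: Σwᵢ(|x−xᵢ|+|y−yᵢ|) = Σwᵢ|x−xᵢ| + Σwᵢ|y−yᵢ|, so x and y are optimised independently as 1-D weighted medians.
Total weight W = 495; half = 247.5.
x-coordinate, sorted with cumulative weight:
  x=2 (G, w=60) cum 60
  x=4 (A, w=6) cum 66
  x=4 (F, w=110) cum 176
  x=4 (H, w=4) cum 180
  x=6 (B, w=90) cum 270  ← median
  x=6 (E, w=35) cum 305
  x=7 (D, w=70) cum 375
  x=9 (C, w=120) cum 495
⇒ x* = 6
y-coordinate, sorted with cumulative weight:
  y=0 (H, w=4) cum 4
  y=2 (A, w=6) cum 10
  y=3 (B, w=90) cum 100
  y=4 (G, w=60) cum 160
  y=5 (E, w=35) cum 195
  y=6 (F, w=110) cum 305  ← median
  y=8 (C, w=120) cum 425
  y=10 (D, w=70) cum 495
⇒ y* = 6

(6, 6)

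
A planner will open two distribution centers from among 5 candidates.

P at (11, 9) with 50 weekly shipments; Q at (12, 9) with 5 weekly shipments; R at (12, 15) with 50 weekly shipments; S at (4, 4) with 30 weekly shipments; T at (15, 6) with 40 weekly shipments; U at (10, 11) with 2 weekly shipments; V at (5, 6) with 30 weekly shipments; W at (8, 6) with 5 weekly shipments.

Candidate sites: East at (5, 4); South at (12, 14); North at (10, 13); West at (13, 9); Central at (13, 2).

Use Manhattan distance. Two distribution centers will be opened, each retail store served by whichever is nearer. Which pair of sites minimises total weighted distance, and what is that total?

Evaluate every pair (each demand assigned to the nearer of the two):
  {East, West}: total = 780
  {East, South}: total = 940
  {East, North}: total = 1079
  {South, West}: total = 1155
  {North, West}: total = 1299
  {South, Central}: total = 1360
  {West, Central}: total = 1365
  {North, Central}: total = 1459
  {East, Central}: total = 1569
  {South, North}: total = 1624
Best pair: {East, West} with total 780.

{East, West}, total 780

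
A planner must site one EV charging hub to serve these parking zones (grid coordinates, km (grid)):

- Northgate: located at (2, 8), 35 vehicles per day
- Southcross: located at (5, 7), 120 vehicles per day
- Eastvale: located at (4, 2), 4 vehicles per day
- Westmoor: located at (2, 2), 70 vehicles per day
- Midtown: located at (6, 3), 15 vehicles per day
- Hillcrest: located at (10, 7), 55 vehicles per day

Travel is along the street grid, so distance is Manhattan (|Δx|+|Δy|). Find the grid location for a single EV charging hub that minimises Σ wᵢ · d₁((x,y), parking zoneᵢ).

Manhattan distance separates: Σwᵢ(|x−xᵢ|+|y−yᵢ|) = Σwᵢ|x−xᵢ| + Σwᵢ|y−yᵢ|, so x and y are optimised independently as 1-D weighted medians.
Total weight W = 299; half = 149.5.
x-coordinate, sorted with cumulative weight:
  x=2 (Northgate, w=35) cum 35
  x=2 (Westmoor, w=70) cum 105
  x=4 (Eastvale, w=4) cum 109
  x=5 (Southcross, w=120) cum 229  ← median
  x=6 (Midtown, w=15) cum 244
  x=10 (Hillcrest, w=55) cum 299
⇒ x* = 5
y-coordinate, sorted with cumulative weight:
  y=2 (Eastvale, w=4) cum 4
  y=2 (Westmoor, w=70) cum 74
  y=3 (Midtown, w=15) cum 89
  y=7 (Southcross, w=120) cum 209  ← median
  y=7 (Hillcrest, w=55) cum 264
  y=8 (Northgate, w=35) cum 299
⇒ y* = 7

(5, 7)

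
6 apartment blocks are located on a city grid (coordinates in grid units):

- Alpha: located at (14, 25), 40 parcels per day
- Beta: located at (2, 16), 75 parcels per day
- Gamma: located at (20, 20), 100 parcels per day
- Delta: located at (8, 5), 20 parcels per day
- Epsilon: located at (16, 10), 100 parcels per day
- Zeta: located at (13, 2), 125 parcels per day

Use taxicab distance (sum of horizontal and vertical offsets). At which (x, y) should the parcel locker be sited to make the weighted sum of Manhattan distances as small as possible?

Manhattan distance separates: Σwᵢ(|x−xᵢ|+|y−yᵢ|) = Σwᵢ|x−xᵢ| + Σwᵢ|y−yᵢ|, so x and y are optimised independently as 1-D weighted medians.
Total weight W = 460; half = 230.
x-coordinate, sorted with cumulative weight:
  x=2 (Beta, w=75) cum 75
  x=8 (Delta, w=20) cum 95
  x=13 (Zeta, w=125) cum 220
  x=14 (Alpha, w=40) cum 260  ← median
  x=16 (Epsilon, w=100) cum 360
  x=20 (Gamma, w=100) cum 460
⇒ x* = 14
y-coordinate, sorted with cumulative weight:
  y=2 (Zeta, w=125) cum 125
  y=5 (Delta, w=20) cum 145
  y=10 (Epsilon, w=100) cum 245  ← median
  y=16 (Beta, w=75) cum 320
  y=20 (Gamma, w=100) cum 420
  y=25 (Alpha, w=40) cum 460
⇒ y* = 10

(14, 10)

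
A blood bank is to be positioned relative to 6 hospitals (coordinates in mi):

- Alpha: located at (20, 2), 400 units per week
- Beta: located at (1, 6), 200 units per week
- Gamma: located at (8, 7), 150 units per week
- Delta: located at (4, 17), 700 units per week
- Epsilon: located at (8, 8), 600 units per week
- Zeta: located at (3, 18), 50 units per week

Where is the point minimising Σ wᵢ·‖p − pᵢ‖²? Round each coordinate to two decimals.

(8.17, 9.83)

The minimiser of Σwᵢ‖p−pᵢ‖² is the weighted centroid p* = (Σwᵢpᵢ)/(Σwᵢ).
Σwᵢ = 2100.
Σwᵢxᵢ = 400·20 + 200·1 + 150·8 + 700·4 + 600·8 + 50·3 = 17150.
Σwᵢyᵢ = 400·2 + 200·6 + 150·7 + 700·17 + 600·8 + 50·18 = 20650.
x* = 17150/2100 = 8.17, y* = 20650/2100 = 9.83.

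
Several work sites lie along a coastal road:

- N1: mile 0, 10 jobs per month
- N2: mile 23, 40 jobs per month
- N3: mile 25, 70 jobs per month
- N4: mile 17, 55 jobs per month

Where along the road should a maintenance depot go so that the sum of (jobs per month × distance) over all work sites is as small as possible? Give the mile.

For a sum of weighted absolute distances on a line, the optimum is the weighted median (not the mean). Total weight W = 175; half-weight = 87.5.
Sort by position and accumulate weight:
  mile 0 (N1, w=10) → cum 10
  mile 17 (N4, w=55) → cum 65
  mile 23 (N2, w=40) → cum 105  ≥ 87.5 → median here
  mile 25 (N3, w=70) → cum 175
Optimal location: mile 23.

x = 23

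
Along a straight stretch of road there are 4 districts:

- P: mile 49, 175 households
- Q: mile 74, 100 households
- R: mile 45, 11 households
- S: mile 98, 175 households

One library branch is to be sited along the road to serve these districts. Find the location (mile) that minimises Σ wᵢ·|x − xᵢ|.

For a sum of weighted absolute distances on a line, the optimum is the weighted median (not the mean). Total weight W = 461; half-weight = 230.5.
Sort by position and accumulate weight:
  mile 45 (R, w=11) → cum 11
  mile 49 (P, w=175) → cum 186
  mile 74 (Q, w=100) → cum 286  ≥ 230.5 → median here
  mile 98 (S, w=175) → cum 461
Optimal location: mile 74.

x = 74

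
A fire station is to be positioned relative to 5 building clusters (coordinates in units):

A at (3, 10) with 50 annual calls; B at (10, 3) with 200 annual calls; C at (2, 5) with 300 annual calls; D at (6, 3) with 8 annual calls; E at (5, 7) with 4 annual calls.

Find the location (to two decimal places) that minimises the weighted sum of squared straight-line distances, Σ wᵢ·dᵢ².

The minimiser of Σwᵢ‖p−pᵢ‖² is the weighted centroid p* = (Σwᵢpᵢ)/(Σwᵢ).
Σwᵢ = 562.
Σwᵢxᵢ = 50·3 + 200·10 + 300·2 + 8·6 + 4·5 = 2818.
Σwᵢyᵢ = 50·10 + 200·3 + 300·5 + 8·3 + 4·7 = 2652.
x* = 2818/562 = 5.01, y* = 2652/562 = 4.72.

(5.01, 4.72)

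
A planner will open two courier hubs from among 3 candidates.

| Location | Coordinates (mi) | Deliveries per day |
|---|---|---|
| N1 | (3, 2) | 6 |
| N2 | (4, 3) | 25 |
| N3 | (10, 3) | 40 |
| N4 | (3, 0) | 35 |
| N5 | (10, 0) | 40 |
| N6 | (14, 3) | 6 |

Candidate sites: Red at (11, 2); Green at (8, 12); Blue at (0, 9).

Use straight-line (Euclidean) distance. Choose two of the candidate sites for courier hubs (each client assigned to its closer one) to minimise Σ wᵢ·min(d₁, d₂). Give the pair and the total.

{Red, Blue}, total 676.1

Evaluate every pair (each demand assigned to the nearer of the two):
  {Red, Blue}: total = 676.1
  {Red, Green}: total = 678.4
  {Green, Blue}: total = 1478.3
Best pair: {Red, Blue} with total 676.1.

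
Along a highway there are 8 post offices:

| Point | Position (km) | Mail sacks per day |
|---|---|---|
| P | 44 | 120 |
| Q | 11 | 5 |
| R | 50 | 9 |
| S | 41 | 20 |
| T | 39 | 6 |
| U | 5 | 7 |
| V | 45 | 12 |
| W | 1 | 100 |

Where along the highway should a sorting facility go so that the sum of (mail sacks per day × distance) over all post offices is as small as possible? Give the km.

x = 44

For a sum of weighted absolute distances on a line, the optimum is the weighted median (not the mean). Total weight W = 279; half-weight = 139.5.
Sort by position and accumulate weight:
  km 1 (W, w=100) → cum 100
  km 5 (U, w=7) → cum 107
  km 11 (Q, w=5) → cum 112
  km 39 (T, w=6) → cum 118
  km 41 (S, w=20) → cum 138
  km 44 (P, w=120) → cum 258  ≥ 139.5 → median here
  km 45 (V, w=12) → cum 270
  km 50 (R, w=9) → cum 279
Optimal location: km 44.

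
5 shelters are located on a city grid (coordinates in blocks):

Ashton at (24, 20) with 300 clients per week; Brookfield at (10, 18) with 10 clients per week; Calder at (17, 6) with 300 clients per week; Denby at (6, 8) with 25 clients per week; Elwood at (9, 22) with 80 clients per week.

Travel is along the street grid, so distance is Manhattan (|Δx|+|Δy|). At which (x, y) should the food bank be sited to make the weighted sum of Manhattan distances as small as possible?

(17, 20)

Manhattan distance separates: Σwᵢ(|x−xᵢ|+|y−yᵢ|) = Σwᵢ|x−xᵢ| + Σwᵢ|y−yᵢ|, so x and y are optimised independently as 1-D weighted medians.
Total weight W = 715; half = 357.5.
x-coordinate, sorted with cumulative weight:
  x=6 (Denby, w=25) cum 25
  x=9 (Elwood, w=80) cum 105
  x=10 (Brookfield, w=10) cum 115
  x=17 (Calder, w=300) cum 415  ← median
  x=24 (Ashton, w=300) cum 715
⇒ x* = 17
y-coordinate, sorted with cumulative weight:
  y=6 (Calder, w=300) cum 300
  y=8 (Denby, w=25) cum 325
  y=18 (Brookfield, w=10) cum 335
  y=20 (Ashton, w=300) cum 635  ← median
  y=22 (Elwood, w=80) cum 715
⇒ y* = 20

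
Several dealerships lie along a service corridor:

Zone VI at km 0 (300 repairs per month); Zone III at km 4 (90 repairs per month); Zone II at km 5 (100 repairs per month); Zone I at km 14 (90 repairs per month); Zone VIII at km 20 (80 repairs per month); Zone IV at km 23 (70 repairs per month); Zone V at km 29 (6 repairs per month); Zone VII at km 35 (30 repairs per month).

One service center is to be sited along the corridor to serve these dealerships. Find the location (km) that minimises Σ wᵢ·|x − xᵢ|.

For a sum of weighted absolute distances on a line, the optimum is the weighted median (not the mean). Total weight W = 766; half-weight = 383.
Sort by position and accumulate weight:
  km 0 (Zone VI, w=300) → cum 300
  km 4 (Zone III, w=90) → cum 390  ≥ 383 → median here
  km 5 (Zone II, w=100) → cum 490
  km 14 (Zone I, w=90) → cum 580
  km 20 (Zone VIII, w=80) → cum 660
  km 23 (Zone IV, w=70) → cum 730
  km 29 (Zone V, w=6) → cum 736
  km 35 (Zone VII, w=30) → cum 766
Optimal location: km 4.

x = 4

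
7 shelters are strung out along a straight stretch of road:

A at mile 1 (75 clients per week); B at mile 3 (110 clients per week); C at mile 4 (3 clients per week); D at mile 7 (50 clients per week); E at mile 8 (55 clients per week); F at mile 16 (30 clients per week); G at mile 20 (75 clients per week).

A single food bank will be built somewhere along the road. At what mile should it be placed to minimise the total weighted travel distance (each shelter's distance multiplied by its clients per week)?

x = 7

For a sum of weighted absolute distances on a line, the optimum is the weighted median (not the mean). Total weight W = 398; half-weight = 199.
Sort by position and accumulate weight:
  mile 1 (A, w=75) → cum 75
  mile 3 (B, w=110) → cum 185
  mile 4 (C, w=3) → cum 188
  mile 7 (D, w=50) → cum 238  ≥ 199 → median here
  mile 8 (E, w=55) → cum 293
  mile 16 (F, w=30) → cum 323
  mile 20 (G, w=75) → cum 398
Optimal location: mile 7.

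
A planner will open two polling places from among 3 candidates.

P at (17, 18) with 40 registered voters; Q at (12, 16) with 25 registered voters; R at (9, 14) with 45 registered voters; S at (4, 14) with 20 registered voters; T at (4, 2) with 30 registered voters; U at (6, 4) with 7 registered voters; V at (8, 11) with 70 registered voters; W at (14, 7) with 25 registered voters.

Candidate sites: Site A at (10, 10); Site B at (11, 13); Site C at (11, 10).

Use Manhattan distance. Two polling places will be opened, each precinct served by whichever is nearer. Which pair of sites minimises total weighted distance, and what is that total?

Evaluate every pair (each demand assigned to the nearer of the two):
  {Site A, Site B}: total = 1710
  {Site B, Site C}: total = 1792
  {Site A, Site C}: total = 2010
Best pair: {Site A, Site B} with total 1710.

{Site A, Site B}, total 1710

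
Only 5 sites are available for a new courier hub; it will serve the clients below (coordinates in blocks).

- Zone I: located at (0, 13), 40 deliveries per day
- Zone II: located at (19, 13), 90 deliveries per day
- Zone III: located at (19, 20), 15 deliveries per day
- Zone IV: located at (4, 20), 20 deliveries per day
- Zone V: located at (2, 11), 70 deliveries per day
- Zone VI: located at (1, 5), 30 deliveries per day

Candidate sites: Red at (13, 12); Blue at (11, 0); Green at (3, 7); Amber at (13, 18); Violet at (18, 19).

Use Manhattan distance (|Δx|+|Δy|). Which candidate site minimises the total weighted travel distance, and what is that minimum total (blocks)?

Red, total 3150 blocks

Total weighted distance at each candidate:
  Red (13, 12): total = 3150
  Blue (11, 0): total = 5660
  Green (3, 7): total = 3525
  Amber (13, 18): total = 4060
  Violet (18, 19): total = 4530
Minimum is at Red with total 3150 blocks.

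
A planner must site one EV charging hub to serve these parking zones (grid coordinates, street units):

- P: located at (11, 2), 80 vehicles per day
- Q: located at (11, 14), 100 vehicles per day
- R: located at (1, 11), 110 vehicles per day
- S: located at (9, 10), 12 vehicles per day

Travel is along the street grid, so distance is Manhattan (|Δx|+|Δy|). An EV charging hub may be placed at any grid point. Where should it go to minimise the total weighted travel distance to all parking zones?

Manhattan distance separates: Σwᵢ(|x−xᵢ|+|y−yᵢ|) = Σwᵢ|x−xᵢ| + Σwᵢ|y−yᵢ|, so x and y are optimised independently as 1-D weighted medians.
Total weight W = 302; half = 151.
x-coordinate, sorted with cumulative weight:
  x=1 (R, w=110) cum 110
  x=9 (S, w=12) cum 122
  x=11 (P, w=80) cum 202  ← median
  x=11 (Q, w=100) cum 302
⇒ x* = 11
y-coordinate, sorted with cumulative weight:
  y=2 (P, w=80) cum 80
  y=10 (S, w=12) cum 92
  y=11 (R, w=110) cum 202  ← median
  y=14 (Q, w=100) cum 302
⇒ y* = 11

(11, 11)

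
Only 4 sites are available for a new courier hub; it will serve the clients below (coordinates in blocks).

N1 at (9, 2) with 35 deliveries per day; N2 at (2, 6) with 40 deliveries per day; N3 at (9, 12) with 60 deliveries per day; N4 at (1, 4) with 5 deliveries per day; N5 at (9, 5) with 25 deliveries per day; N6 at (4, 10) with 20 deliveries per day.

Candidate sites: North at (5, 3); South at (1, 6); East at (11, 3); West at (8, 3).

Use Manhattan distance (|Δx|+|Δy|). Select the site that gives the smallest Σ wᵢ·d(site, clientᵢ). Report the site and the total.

Total weighted distance at each candidate:
  North (5, 3): total = 1530
  South (1, 6): total = 1675
  East (11, 3): total = 1680
  West (8, 3): total = 1365
Minimum is at West with total 1365 blocks.

West, total 1365 blocks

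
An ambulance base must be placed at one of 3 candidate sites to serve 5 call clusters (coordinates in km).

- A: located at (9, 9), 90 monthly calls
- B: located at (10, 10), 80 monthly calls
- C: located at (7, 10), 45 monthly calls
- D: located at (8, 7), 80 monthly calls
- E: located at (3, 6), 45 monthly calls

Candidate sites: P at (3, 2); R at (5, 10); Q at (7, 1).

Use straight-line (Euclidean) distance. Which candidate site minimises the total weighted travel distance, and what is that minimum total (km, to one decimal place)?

Total weighted distance at each candidate:
  P (3, 2): total = 2828.3
  R (5, 10): total = 1401.7
  Q (7, 1): total = 2680.9
Minimum is at R with total 1401.7 km.

R, total 1401.7 km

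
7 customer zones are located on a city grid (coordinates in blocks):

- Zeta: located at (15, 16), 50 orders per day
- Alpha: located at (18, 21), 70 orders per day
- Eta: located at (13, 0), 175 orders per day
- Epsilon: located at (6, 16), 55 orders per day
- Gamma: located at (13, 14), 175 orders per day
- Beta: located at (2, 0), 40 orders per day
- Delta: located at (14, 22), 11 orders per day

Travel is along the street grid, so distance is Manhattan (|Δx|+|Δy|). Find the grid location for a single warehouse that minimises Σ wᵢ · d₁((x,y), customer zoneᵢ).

Manhattan distance separates: Σwᵢ(|x−xᵢ|+|y−yᵢ|) = Σwᵢ|x−xᵢ| + Σwᵢ|y−yᵢ|, so x and y are optimised independently as 1-D weighted medians.
Total weight W = 576; half = 288.
x-coordinate, sorted with cumulative weight:
  x=2 (Beta, w=40) cum 40
  x=6 (Epsilon, w=55) cum 95
  x=13 (Eta, w=175) cum 270
  x=13 (Gamma, w=175) cum 445  ← median
  x=14 (Delta, w=11) cum 456
  x=15 (Zeta, w=50) cum 506
  x=18 (Alpha, w=70) cum 576
⇒ x* = 13
y-coordinate, sorted with cumulative weight:
  y=0 (Eta, w=175) cum 175
  y=0 (Beta, w=40) cum 215
  y=14 (Gamma, w=175) cum 390  ← median
  y=16 (Zeta, w=50) cum 440
  y=16 (Epsilon, w=55) cum 495
  y=21 (Alpha, w=70) cum 565
  y=22 (Delta, w=11) cum 576
⇒ y* = 14

(13, 14)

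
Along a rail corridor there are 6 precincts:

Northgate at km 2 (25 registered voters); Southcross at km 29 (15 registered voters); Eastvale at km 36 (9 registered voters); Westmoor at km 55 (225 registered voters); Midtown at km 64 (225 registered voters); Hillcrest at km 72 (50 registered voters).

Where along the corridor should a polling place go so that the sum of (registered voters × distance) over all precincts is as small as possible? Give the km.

For a sum of weighted absolute distances on a line, the optimum is the weighted median (not the mean). Total weight W = 549; half-weight = 274.5.
Sort by position and accumulate weight:
  km 2 (Northgate, w=25) → cum 25
  km 29 (Southcross, w=15) → cum 40
  km 36 (Eastvale, w=9) → cum 49
  km 55 (Westmoor, w=225) → cum 274
  km 64 (Midtown, w=225) → cum 499  ≥ 274.5 → median here
  km 72 (Hillcrest, w=50) → cum 549
Optimal location: km 64.

x = 64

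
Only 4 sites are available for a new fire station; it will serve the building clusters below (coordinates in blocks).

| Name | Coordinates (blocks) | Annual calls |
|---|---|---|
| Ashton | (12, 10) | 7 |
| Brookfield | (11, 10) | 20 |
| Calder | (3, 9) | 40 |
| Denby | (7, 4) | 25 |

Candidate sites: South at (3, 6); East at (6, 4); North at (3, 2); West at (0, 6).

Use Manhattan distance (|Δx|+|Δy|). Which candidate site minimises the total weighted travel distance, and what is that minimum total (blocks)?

Total weighted distance at each candidate:
  South (3, 6): total = 601
  East (6, 4): total = 649
  North (3, 2): total = 869
  West (0, 6): total = 877
Minimum is at South with total 601 blocks.

South, total 601 blocks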